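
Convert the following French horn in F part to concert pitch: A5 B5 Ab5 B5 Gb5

The French horn in F sounds a perfect fifth below written, so transpose each written note down a perfect fifth.
A5 -> D5
B5 -> E5
Ab5 -> Db5
B5 -> E5
Gb5 -> Cb5

D5 E5 Db5 E5 Cb5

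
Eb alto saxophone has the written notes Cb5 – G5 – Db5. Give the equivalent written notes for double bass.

First find concert pitch: the Eb alto saxophone sounds a major sixth below written, so Cb5 G5 Db5 sounds Ebb4 Bb4 Fb4.
Then write for double bass: it sounds a perfect octave below written, so the part must be a perfect octave above concert.
Ebb4 → Ebb5
Bb4 → Bb5
Fb4 → Fb5

Ebb5 Bb5 Fb5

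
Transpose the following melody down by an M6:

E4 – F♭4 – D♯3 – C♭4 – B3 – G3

E4: a sixth down reaches G, and 9 semitones makes it G3.
Fb4: a sixth down reaches A, and 9 semitones makes it Abb3.
D#3: a sixth down reaches F, and 9 semitones makes it F#2.
Cb4 down a major sixth is Ebb3.
B3: a sixth down reaches D, and 9 semitones makes it D3.
A major sixth down from G3 gives Bb2.

G3 Abb3 F#2 Ebb3 D3 Bb2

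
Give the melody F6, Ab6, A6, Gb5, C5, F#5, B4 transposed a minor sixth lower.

A5 C6 C#6 Bb4 E4 A#4 D#4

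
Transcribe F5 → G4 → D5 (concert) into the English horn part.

C6 D5 A5

The English horn sounds a perfect fifth below written, so the written part must be a perfect fifth above concert — transpose each note up.
F5 to C6
G4 to D5
D5 to A5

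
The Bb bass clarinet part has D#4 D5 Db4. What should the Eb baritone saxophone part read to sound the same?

A#4 A5 Ab4

First find concert pitch: the Bb bass clarinet sounds a major ninth below written, so D#4 D5 Db4 sounds C#3 C4 Cb3.
Then write for Eb baritone saxophone: it sounds a major thirteenth below written, so the part must be a major thirteenth above concert.
C#3 → A#4
C4 → A5
Cb3 → Ab4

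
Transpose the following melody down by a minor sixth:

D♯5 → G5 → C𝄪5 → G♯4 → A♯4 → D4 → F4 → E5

D#5 gives F##4
G5 gives B4
C##5 gives E##4
G#4 gives B#3
A#4 gives C##4
D4 gives F#3
F4 gives A3
E5 gives G#4

F##4 B4 E##4 B#3 C##4 F#3 A3 G#4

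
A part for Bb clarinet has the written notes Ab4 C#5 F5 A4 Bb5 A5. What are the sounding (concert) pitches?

The Bb clarinet sounds a major second below written, so transpose each written note down a major second.
Ab4 becomes Gb4
C#5 becomes B4
F5 becomes Eb5
A4 becomes G4
Bb5 becomes Ab5
A5 becomes G5

Gb4 B4 Eb5 G4 Ab5 G5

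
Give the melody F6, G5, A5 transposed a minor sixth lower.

A5 B4 C#5

F6 down a minor sixth is A5.
A minor sixth down from G5 gives B4.
A minor sixth down from A5 gives C#5.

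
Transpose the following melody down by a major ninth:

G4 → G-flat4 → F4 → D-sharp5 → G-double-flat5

G4 to F3
Gb4 to Fb3
F4 to Eb3
D#5 to C#4
Gbb5 to Fbb4

F3 Fb3 Eb3 C#4 Fbb4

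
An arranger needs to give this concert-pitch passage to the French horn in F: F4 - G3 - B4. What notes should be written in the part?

Written C4 sounds as F3 on the French horn in F, so concert pitches are written a perfect fifth up.
F4 to C5
G3 to D4
B4 to F#5

C5 D4 F#5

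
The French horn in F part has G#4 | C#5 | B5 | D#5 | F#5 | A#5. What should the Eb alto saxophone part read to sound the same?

A#4 D#5 C#6 E#5 G#5 B#5

First find concert pitch: the French horn in F sounds a perfect fifth below written, so G#4 C#5 B5 D#5 F#5 A#5 sounds C#4 F#4 E5 G#4 B4 D#5.
Then write for Eb alto saxophone: it sounds a major sixth below written, so the part must be a major sixth above concert.
C#4 → A#4
F#4 → D#5
E5 → C#6
G#4 → E#5
B4 → G#5
D#5 → B#5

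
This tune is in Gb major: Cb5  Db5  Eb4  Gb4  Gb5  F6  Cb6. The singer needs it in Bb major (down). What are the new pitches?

Eb4 F4 G3 Bb3 Bb4 A5 Eb5

Gb major to Bb major down is a minor sixth, so every note moves down by that interval.
Cb5 → Eb4
Db5 → F4
Eb4 → G3
Gb4 → Bb3
Gb5 → Bb4
F6 → A5
Cb6 → Eb5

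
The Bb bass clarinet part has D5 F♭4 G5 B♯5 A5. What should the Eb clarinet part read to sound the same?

A3 Cb3 D4 F##4 E4

First find concert pitch: the Bb bass clarinet sounds a major ninth below written, so D5 F♭4 G5 B♯5 A5 sounds C4 Ebb3 F4 A#4 G4.
Then write for Eb clarinet: it sounds a minor third above written, so the part must be a minor third below concert.
C4 → A3
Ebb3 → Cb3
F4 → D4
A#4 → F##4
G4 → E4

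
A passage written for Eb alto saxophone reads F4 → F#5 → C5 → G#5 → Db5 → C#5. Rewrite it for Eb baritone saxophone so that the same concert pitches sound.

First find concert pitch: the Eb alto saxophone sounds a major sixth below written, so F4 F#5 C5 G#5 Db5 C#5 sounds Ab3 A4 Eb4 B4 Fb4 E4.
Then write for Eb baritone saxophone: it sounds a major thirteenth below written, so the part must be a major thirteenth above concert.
Ab3 → F5
A4 → F#6
Eb4 → C6
B4 → G#6
Fb4 → Db6
E4 → C#6

F5 F#6 C6 G#6 Db6 C#6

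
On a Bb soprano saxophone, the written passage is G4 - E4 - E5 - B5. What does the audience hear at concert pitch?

F4 D4 D5 A5

The Bb soprano saxophone sounds a major second below written, so transpose each written note down a major second.
G4 to F4
E4 to D4
E5 to D5
B5 to A5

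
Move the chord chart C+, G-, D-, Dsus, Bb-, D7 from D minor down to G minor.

F+ C- G- Gsus Eb- G7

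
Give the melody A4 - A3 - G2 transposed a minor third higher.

C5 C4 Bb2

A4: a third up reaches C, and 3 semitones makes it C5.
A minor third up from A3 gives C4.
G2 up a minor third is Bb2.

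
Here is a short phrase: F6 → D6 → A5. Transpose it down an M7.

Gb5 Eb5 Bb4

F6 -> Gb5
D6 -> Eb5
A5 -> Bb4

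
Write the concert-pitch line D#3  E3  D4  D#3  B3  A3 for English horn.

A#3 B3 A4 A#3 F#4 E4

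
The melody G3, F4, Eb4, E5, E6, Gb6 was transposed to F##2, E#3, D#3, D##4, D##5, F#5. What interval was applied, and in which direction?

down a diminished ninth

Take the first pair: G3 → F##2. G to F spans 9 letter names, so the interval is some kind of ninth.
F##2 to G3 is 12 semitones, which makes it a diminished ninth; the second version is lower, so the direction is down.
Checking another pair — Gb6 → F#5 — gives the same interval.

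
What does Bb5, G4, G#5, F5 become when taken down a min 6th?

D5 B3 B#4 A4

Bb5 down a minor sixth is D5.
G4: a sixth down reaches B, and 8 semitones makes it B3.
A minor sixth down from G#5 gives B#4.
F5 down a minor sixth is A4.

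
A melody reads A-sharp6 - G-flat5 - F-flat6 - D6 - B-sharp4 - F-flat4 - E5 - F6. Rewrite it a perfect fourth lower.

E#6 Db5 Cb6 A5 F##4 Cb4 B4 C6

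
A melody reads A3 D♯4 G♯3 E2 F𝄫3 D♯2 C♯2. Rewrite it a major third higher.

A3 to C#4
D#4 to F##4
G#3 to B#3
E2 to G#2
Fbb3 to Abb3
D#2 to F##2
C#2 to E#2

C#4 F##4 B#3 G#2 Abb3 F##2 E#2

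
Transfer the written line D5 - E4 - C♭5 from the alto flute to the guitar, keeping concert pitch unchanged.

First find concert pitch: the alto flute sounds a perfect fourth below written, so D5 E4 C♭5 sounds A4 B3 Gb4.
Then write for guitar: it sounds a perfect octave below written, so the part must be a perfect octave above concert.
A4 → A5
B3 → B4
Gb4 → Gb5

A5 B4 Gb5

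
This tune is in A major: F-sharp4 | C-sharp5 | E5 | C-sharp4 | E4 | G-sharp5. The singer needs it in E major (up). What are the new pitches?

C#5 G#5 B5 G#4 B4 D#6

From A up to E is a perfect fifth; apply that to each pitch.
F#4 to C#5
C#5 to G#5
E5 to B5
C#4 to G#4
E4 to B4
G#5 to D#6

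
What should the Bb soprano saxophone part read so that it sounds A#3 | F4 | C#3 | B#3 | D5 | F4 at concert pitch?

B#3 G4 D#3 C##4 E5 G4

The Bb soprano saxophone sounds a major second below written, so the written part must be a major second above concert — transpose each note up.
A#3 -> B#3
F4 -> G4
C#3 -> D#3
B#3 -> C##4
D5 -> E5
F4 -> G4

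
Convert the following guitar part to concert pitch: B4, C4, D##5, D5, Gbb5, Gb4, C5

The guitar sounds a perfect octave below written, so transpose each written note down a perfect octave.
B4 → B3
C4 → C3
D##5 → D##4
D5 → D4
Gbb5 → Gbb4
Gb4 → Gb3
C5 → C4

B3 C3 D##4 D4 Gbb4 Gb3 C4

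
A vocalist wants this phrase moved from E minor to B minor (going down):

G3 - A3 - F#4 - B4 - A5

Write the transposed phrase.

D3 E3 C#4 F#4 E5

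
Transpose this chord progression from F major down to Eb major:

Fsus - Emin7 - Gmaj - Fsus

F major down to Eb major is a major second; each chord root moves by that interval while the quality stays the same.
Fsus: root F down a major second → Eb, giving Ebsus.
Emin7: root E down a major second → D, giving Dmin7.
Gmaj: root G down a major second → F, giving Fmaj.
Fsus: root F down a major second → Eb, giving Ebsus.

Ebsus Dmin7 Fmaj Ebsus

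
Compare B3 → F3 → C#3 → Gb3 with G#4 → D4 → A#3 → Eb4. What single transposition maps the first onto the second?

up a major sixth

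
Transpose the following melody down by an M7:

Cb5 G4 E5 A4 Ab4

Dbb4 Ab3 F4 Bb3 Bbb3

Cb5: a seventh down reaches D, and 11 semitones makes it Dbb4.
G4: a seventh down reaches A, and 11 semitones makes it Ab3.
E5 down a major seventh is F4.
A4: a seventh down reaches B, and 11 semitones makes it Bb3.
Ab4: a seventh down reaches B, and 11 semitones makes it Bbb3.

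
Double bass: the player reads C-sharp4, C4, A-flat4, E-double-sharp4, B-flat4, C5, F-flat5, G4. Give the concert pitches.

The double bass sounds a perfect octave below written, so transpose each written note down a perfect octave.
C#4 gives C#3
C4 gives C3
Ab4 gives Ab3
E##4 gives E##3
Bb4 gives Bb3
C5 gives C4
Fb5 gives Fb4
G4 gives G3

C#3 C3 Ab3 E##3 Bb3 C4 Fb4 G3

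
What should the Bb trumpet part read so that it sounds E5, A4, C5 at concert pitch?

F#5 B4 D5

The Bb trumpet sounds a major second below written, so the written part must be a major second above concert — transpose each note up.
E5 to F#5
A4 to B4
C5 to D5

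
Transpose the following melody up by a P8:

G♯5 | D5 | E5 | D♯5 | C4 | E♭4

G#6 D6 E6 D#6 C5 Eb5

G#5 up a perfect octave is G#6.
D5 up a perfect octave is D6.
E5: an octave up reaches E, and 12 semitones makes it E6.
D#5 up a perfect octave is D#6.
A perfect octave up from C4 gives C5.
Eb4: an octave up reaches E, and 12 semitones makes it Eb5.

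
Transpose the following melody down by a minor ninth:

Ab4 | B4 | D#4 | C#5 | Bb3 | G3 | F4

Ab4 gives G3
B4 gives A#3
D#4 gives C##3
C#5 gives B#3
Bb3 gives A2
G3 gives F#2
F4 gives E3

G3 A#3 C##3 B#3 A2 F#2 E3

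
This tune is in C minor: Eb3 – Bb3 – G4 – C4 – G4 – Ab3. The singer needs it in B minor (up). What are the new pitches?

D4 A4 F#5 B4 F#5 G4

From C up to B is a major seventh; apply that to each pitch.
Eb3 to D4
Bb3 to A4
G4 to F#5
C4 to B4
G4 to F#5
Ab3 to G4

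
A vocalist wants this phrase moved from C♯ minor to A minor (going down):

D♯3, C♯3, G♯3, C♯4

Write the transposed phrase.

B2 A2 E3 A3

From C♯ down to A is a major third; apply that to each pitch.
D#3 becomes B2
C#3 becomes A2
G#3 becomes E3
C#4 becomes A3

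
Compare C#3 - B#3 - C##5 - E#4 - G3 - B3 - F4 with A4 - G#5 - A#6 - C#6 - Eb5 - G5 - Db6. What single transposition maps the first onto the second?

up a minor thirteenth

From C#3 to A4 is 13 letter names — a thirteenth of some quality.
C#3 to A4 is 20 semitones, which makes it a minor thirteenth; the second version is higher, so the direction is up.
Checking another pair — F4 → Db6 — gives the same interval.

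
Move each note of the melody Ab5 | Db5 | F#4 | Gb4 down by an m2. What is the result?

Ab5: a second down reaches G, and 1 semitone makes it G5.
A minor second down from Db5 gives C5.
F#4: a second down reaches E, and 1 semitone makes it E#4.
Gb4: a second down reaches F, and 1 semitone makes it F4.

G5 C5 E#4 F4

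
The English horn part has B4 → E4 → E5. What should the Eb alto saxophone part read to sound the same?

C#5 F#4 F#5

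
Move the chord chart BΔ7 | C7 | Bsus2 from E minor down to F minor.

E minor down to F minor is a major seventh; each chord root moves by that interval while the quality stays the same.
BΔ7: root B down a major seventh → C, giving CΔ7.
C7: root C down a major seventh → Db, giving Db7.
Bsus2: root B down a major seventh → C, giving Csus2.

CΔ7 Db7 Csus2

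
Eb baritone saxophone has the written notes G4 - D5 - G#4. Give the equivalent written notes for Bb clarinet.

C3 G3 C#3

First find concert pitch: the Eb baritone saxophone sounds a major thirteenth below written, so G4 D5 G#4 sounds Bb2 F3 B2.
Then write for Bb clarinet: it sounds a major second below written, so the part must be a major second above concert.
Bb2 → C3
F3 → G3
B2 → C#3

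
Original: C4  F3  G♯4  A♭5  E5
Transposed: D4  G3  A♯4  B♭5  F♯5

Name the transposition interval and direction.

up a major second

Take the first pair: C4 → D4. C to D spans 2 letter names, so the interval is some kind of second.
C4 to D4 is 2 semitones, which makes it a major second; the second version is higher, so the direction is up.
Checking another pair — E5 → F#5 — gives the same interval.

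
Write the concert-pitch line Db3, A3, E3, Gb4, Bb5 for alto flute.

Written C4 sounds as G3 on the alto flute, so concert pitches are written a perfect fourth up.
Db3 -> Gb3
A3 -> D4
E3 -> A3
Gb4 -> Cb5
Bb5 -> Eb6

Gb3 D4 A3 Cb5 Eb6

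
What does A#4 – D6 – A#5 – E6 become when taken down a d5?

D##4 G#5 D##5 A#5

A#4 down a diminished fifth is D##4.
D6 down a diminished fifth is G#5.
A#5 down a diminished fifth is D##5.
A diminished fifth down from E6 gives A#5.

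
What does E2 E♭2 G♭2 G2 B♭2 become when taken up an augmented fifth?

B#2 B2 D3 D#3 F#3

E2: a fifth up reaches B, and 8 semitones makes it B#2.
An augmented fifth up from Eb2 gives B2.
Gb2: a fifth up reaches D, and 8 semitones makes it D3.
An augmented fifth up from G2 gives D#3.
Bb2 up an augmented fifth is F#3.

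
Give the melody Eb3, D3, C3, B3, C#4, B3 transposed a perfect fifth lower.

Ab2 G2 F2 E3 F#3 E3

Eb3 → Ab2
D3 → G2
C3 → F2
B3 → E3
C#4 → F#3
B3 → E3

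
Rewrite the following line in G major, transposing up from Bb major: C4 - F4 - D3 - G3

Bb major to G major up is a major sixth, so every note moves up by that interval.
C4 -> A4
F4 -> D5
D3 -> B3
G3 -> E4

A4 D5 B3 E4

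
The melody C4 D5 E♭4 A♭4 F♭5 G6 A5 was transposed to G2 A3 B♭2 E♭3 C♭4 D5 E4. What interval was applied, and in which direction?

Take the first pair: C4 → G2. C to G spans 11 letter names, so the interval is some kind of eleventh.
G2 to C4 is 17 semitones, which makes it a perfect eleventh; the second version is lower, so the direction is down.
Checking another pair — A5 → E4 — gives the same interval.

down a perfect eleventh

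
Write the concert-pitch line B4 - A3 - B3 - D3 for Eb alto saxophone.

The Eb alto saxophone sounds a major sixth below written, so the written part must be a major sixth above concert — transpose each note up.
B4 → G#5
A3 → F#4
B3 → G#4
D3 → B3

G#5 F#4 G#4 B3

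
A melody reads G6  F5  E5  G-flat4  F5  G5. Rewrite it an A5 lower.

Cb6 Bbb4 Ab4 Cbb4 Bbb4 Cb5

G6 becomes Cb6
F5 becomes Bbb4
E5 becomes Ab4
Gb4 becomes Cbb4
F5 becomes Bbb4
G5 becomes Cb5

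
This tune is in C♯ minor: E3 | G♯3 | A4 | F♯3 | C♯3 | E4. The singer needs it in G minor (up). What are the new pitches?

From C♯ up to G is a diminished fifth; apply that to each pitch.
E3 to Bb3
G#3 to D4
A4 to Eb5
F#3 to C4
C#3 to G3
E4 to Bb4

Bb3 D4 Eb5 C4 G3 Bb4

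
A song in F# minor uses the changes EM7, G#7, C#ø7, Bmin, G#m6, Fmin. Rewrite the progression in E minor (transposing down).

DM7 F#7 Bø7 Amin F#m6 Ebmin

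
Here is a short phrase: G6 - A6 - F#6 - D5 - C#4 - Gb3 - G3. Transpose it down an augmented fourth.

G6: a fourth down reaches D, and 6 semitones makes it Db6.
A6 down an augmented fourth is Eb6.
F#6 down an augmented fourth is C6.
An augmented fourth down from D5 gives Ab4.
An augmented fourth down from C#4 gives G3.
Gb3: a fourth down reaches D, and 6 semitones makes it Dbb3.
An augmented fourth down from G3 gives Db3.

Db6 Eb6 C6 Ab4 G3 Dbb3 Db3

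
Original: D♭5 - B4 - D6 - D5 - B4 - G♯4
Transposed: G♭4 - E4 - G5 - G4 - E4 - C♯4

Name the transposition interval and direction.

down a perfect fifth

From Db5 to Gb4 is 5 letter names — a fifth of some quality.
Gb4 to Db5 is 7 semitones, which makes it a perfect fifth; the second version is lower, so the direction is down.
Checking another pair — G#4 → C#4 — gives the same interval.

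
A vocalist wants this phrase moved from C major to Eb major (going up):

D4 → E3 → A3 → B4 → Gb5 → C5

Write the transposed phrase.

F4 G3 C4 D5 Bbb5 Eb5

C major to Eb major up is a minor third, so every note moves up by that interval.
D4 gives F4
E3 gives G3
A3 gives C4
B4 gives D5
Gb5 gives Bbb5
C5 gives Eb5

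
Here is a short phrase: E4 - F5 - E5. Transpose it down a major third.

E4 becomes C4
F5 becomes Db5
E5 becomes C5

C4 Db5 C5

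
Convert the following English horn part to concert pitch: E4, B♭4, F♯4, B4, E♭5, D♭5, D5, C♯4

The English horn sounds a perfect fifth below written, so transpose each written note down a perfect fifth.
E4 to A3
Bb4 to Eb4
F#4 to B3
B4 to E4
Eb5 to Ab4
Db5 to Gb4
D5 to G4
C#4 to F#3

A3 Eb4 B3 E4 Ab4 Gb4 G4 F#3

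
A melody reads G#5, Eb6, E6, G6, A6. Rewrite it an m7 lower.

A#4 F5 F#5 A5 B5

G#5 down a minor seventh is A#4.
Eb6 down a minor seventh is F5.
E6 down a minor seventh is F#5.
G6 down a minor seventh is A5.
A6: a seventh down reaches B, and 10 semitones makes it B5.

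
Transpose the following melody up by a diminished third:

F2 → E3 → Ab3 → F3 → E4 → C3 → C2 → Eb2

F2 gives Abb2
E3 gives Gb3
Ab3 gives Cbb4
F3 gives Abb3
E4 gives Gb4
C3 gives Ebb3
C2 gives Ebb2
Eb2 gives Gbb2

Abb2 Gb3 Cbb4 Abb3 Gb4 Ebb3 Ebb2 Gbb2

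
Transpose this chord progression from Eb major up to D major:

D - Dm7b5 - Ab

Eb major up to D major is a major seventh; each chord root moves by that interval while the quality stays the same.
D: root D up a major seventh → C#, giving C#.
Dm7b5: root D up a major seventh → C#, giving C#m7b5.
Ab: root Ab up a major seventh → G, giving G.

C# C#m7b5 G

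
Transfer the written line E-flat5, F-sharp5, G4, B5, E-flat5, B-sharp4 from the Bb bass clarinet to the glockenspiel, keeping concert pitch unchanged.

Db2 E2 F1 A2 Db2 A#1

First find concert pitch: the Bb bass clarinet sounds a major ninth below written, so E-flat5 F-sharp5 G4 B5 E-flat5 B-sharp4 sounds Db4 E4 F3 A4 Db4 A#3.
Then write for glockenspiel: it sounds a perfect fifteenth above written, so the part must be a perfect fifteenth below concert.
Db4 → Db2
E4 → E2
F3 → F1
A4 → A2
Db4 → Db2
A#3 → A#1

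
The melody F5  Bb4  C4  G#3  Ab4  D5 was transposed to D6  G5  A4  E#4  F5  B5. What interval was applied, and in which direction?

Take the first pair: F5 → D6. F to D spans 6 letter names, so the interval is some kind of sixth.
F5 to D6 is 9 semitones, which makes it a major sixth; the second version is higher, so the direction is up.
Checking another pair — D5 → B5 — gives the same interval.

up a major sixth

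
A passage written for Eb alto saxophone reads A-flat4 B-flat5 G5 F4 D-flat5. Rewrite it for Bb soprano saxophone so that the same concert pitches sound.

First find concert pitch: the Eb alto saxophone sounds a major sixth below written, so A-flat4 B-flat5 G5 F4 D-flat5 sounds Cb4 Db5 Bb4 Ab3 Fb4.
Then write for Bb soprano saxophone: it sounds a major second below written, so the part must be a major second above concert.
Cb4 → Db4
Db5 → Eb5
Bb4 → C5
Ab3 → Bb3
Fb4 → Gb4

Db4 Eb5 C5 Bb3 Gb4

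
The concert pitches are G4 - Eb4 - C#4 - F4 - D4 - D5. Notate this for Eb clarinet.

Written C4 sounds as Eb4 on the Eb clarinet, so concert pitches are written a minor third down.
G4 -> E4
Eb4 -> C4
C#4 -> A#3
F4 -> D4
D4 -> B3
D5 -> B4

E4 C4 A#3 D4 B3 B4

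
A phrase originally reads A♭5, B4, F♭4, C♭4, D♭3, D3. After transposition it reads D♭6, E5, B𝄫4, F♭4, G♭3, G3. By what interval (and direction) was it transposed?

up a perfect fourth

Take the first pair: Ab5 → Db6. A to D spans 4 letter names, so the interval is some kind of fourth.
Ab5 to Db6 is 5 semitones, which makes it a perfect fourth; the second version is higher, so the direction is up.
Checking another pair — D3 → G3 — gives the same interval.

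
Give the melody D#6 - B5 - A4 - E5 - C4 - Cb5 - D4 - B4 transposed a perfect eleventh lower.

D#6 becomes A#4
B5 becomes F#4
A4 becomes E3
E5 becomes B3
C4 becomes G2
Cb5 becomes Gb3
D4 becomes A2
B4 becomes F#3

A#4 F#4 E3 B3 G2 Gb3 A2 F#3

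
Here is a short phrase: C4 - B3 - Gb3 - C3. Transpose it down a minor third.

C4 → A3
B3 → G#3
Gb3 → Eb3
C3 → A2

A3 G#3 Eb3 A2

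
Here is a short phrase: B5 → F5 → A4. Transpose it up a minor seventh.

A6 Eb6 G5

B5 -> A6
F5 -> Eb6
A4 -> G5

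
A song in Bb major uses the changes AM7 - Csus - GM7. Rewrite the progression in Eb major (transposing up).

DM7 Fsus CM7

Bb major up to Eb major is a perfect fourth; each chord root moves by that interval while the quality stays the same.
AM7: root A up a perfect fourth → D, giving DM7.
Csus: root C up a perfect fourth → F, giving Fsus.
GM7: root G up a perfect fourth → C, giving CM7.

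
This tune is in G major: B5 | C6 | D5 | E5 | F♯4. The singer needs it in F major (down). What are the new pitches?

A5 Bb5 C5 D5 E4

From G down to F is a major second; apply that to each pitch.
B5 becomes A5
C6 becomes Bb5
D5 becomes C5
E5 becomes D5
F#4 becomes E4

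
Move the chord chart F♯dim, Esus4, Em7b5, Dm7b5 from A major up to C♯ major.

A major up to C♯ major is a major third; each chord root moves by that interval while the quality stays the same.
F♯dim: root F♯ up a major third → A#, giving A#dim.
Esus4: root E up a major third → G#, giving G#sus4.
Em7b5: root E up a major third → G#, giving G#m7b5.
Dm7b5: root D up a major third → F#, giving F#m7b5.

A#dim G#sus4 G#m7b5 F#m7b5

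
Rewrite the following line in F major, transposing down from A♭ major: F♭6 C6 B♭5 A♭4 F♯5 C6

Db6 A5 G5 F4 D#5 A5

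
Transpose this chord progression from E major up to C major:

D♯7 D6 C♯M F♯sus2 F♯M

B7 Bb6 AM Dsus2 DM

E major up to C major is a minor sixth; each chord root moves by that interval while the quality stays the same.
D♯7: root D♯ up a minor sixth → B, giving B7.
D6: root D up a minor sixth → Bb, giving Bb6.
C♯M: root C♯ up a minor sixth → A, giving AM.
F♯sus2: root F♯ up a minor sixth → D, giving Dsus2.
F♯M: root F♯ up a minor sixth → D, giving DM.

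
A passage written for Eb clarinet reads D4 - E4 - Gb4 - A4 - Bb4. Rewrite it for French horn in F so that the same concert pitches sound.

C5 D5 Fb5 G5 Ab5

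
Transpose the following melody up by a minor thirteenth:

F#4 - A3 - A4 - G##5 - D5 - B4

D6 F5 F6 E#7 Bb6 G6

F#4 → D6
A3 → F5
A4 → F6
G##5 → E#7
D5 → Bb6
B4 → G6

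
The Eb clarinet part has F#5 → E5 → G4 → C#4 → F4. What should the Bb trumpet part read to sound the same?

First find concert pitch: the Eb clarinet sounds a minor third above written, so F#5 E5 G4 C#4 F4 sounds A5 G5 Bb4 E4 Ab4.
Then write for Bb trumpet: it sounds a major second below written, so the part must be a major second above concert.
A5 → B5
G5 → A5
Bb4 → C5
E4 → F#4
Ab4 → Bb4

B5 A5 C5 F#4 Bb4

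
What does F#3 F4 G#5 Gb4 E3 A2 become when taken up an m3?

A3 Ab4 B5 Bbb4 G3 C3

F#3 → A3
F4 → Ab4
G#5 → B5
Gb4 → Bbb4
E3 → G3
A2 → C3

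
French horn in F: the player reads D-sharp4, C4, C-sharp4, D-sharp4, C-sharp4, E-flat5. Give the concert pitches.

G#3 F3 F#3 G#3 F#3 Ab4

The French horn in F sounds a perfect fifth below written, so transpose each written note down a perfect fifth.
D#4 -> G#3
C4 -> F3
C#4 -> F#3
D#4 -> G#3
C#4 -> F#3
Eb5 -> Ab4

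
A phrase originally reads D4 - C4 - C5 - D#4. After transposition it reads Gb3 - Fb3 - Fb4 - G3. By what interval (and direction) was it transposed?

down an augmented fifth

Take the first pair: D4 → Gb3. D to G spans 5 letter names, so the interval is some kind of fifth.
Gb3 to D4 is 8 semitones, which makes it an augmented fifth; the second version is lower, so the direction is down.
Checking another pair — D#4 → G3 — gives the same interval.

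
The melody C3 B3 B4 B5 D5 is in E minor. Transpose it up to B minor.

From E up to B is a perfect fifth; apply that to each pitch.
C3 -> G3
B3 -> F#4
B4 -> F#5
B5 -> F#6
D5 -> A5

G3 F#4 F#5 F#6 A5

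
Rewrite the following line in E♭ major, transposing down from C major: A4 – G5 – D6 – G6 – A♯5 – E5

From C down to E♭ is a major sixth; apply that to each pitch.
A4 -> C4
G5 -> Bb4
D6 -> F5
G6 -> Bb5
A#5 -> C#5
E5 -> G4

C4 Bb4 F5 Bb5 C#5 G4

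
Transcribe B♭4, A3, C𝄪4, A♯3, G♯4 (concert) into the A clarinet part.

Db5 C4 E#4 C#4 B4

Written C4 sounds as A3 on the A clarinet, so concert pitches are written a minor third up.
Bb4 becomes Db5
A3 becomes C4
C##4 becomes E#4
A#3 becomes C#4
G#4 becomes B4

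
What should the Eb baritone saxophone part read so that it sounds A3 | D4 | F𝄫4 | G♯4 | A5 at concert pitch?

F#5 B5 Dbb6 E#6 F#7

Written C4 sounds as Eb2 on the Eb baritone saxophone, so concert pitches are written a major thirteenth up.
A3 → F#5
D4 → B5
Fbb4 → Dbb6
G#4 → E#6
A5 → F#7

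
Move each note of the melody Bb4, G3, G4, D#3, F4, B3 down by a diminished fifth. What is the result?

E4 C#3 C#4 G##2 B3 E#3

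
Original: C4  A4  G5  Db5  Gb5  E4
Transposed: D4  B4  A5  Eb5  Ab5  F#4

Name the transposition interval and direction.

up a major second

From C4 to D4 is 2 letter names — a second of some quality.
C4 to D4 is 2 semitones, which makes it a major second; the second version is higher, so the direction is up.
Checking another pair — E4 → F#4 — gives the same interval.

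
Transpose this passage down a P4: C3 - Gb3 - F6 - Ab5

G2 Db3 C6 Eb5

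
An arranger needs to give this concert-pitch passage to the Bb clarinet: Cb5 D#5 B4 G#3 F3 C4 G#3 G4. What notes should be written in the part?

Db5 E#5 C#5 A#3 G3 D4 A#3 A4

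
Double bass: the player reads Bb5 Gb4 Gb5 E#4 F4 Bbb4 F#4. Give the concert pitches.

Bb4 Gb3 Gb4 E#3 F3 Bbb3 F#3

Written C4 on the double bass sounds as C3, a perfect octave lower; apply that shift to every note.
Bb5 becomes Bb4
Gb4 becomes Gb3
Gb5 becomes Gb4
E#4 becomes E#3
F4 becomes F3
Bbb4 becomes Bbb3
F#4 becomes F#3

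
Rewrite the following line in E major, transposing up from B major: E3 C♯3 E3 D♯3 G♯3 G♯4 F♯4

B major to E major up is a perfect fourth, so every note moves up by that interval.
E3 -> A3
C#3 -> F#3
E3 -> A3
D#3 -> G#3
G#3 -> C#4
G#4 -> C#5
F#4 -> B4

A3 F#3 A3 G#3 C#4 C#5 B4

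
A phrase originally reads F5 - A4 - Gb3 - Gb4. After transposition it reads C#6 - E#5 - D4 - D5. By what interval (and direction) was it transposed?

up an augmented fifth

Take the first pair: F5 → C#6. F to C spans 5 letter names, so the interval is some kind of fifth.
F5 to C#6 is 8 semitones, which makes it an augmented fifth; the second version is higher, so the direction is up.
Checking another pair — Gb4 → D5 — gives the same interval.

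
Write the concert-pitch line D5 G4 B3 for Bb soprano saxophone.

E5 A4 C#4

Written C4 sounds as Bb3 on the Bb soprano saxophone, so concert pitches are written a major second up.
D5 to E5
G4 to A4
B3 to C#4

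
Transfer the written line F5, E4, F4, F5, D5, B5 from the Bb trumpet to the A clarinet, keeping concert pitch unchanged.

Gb5 F4 Gb4 Gb5 Eb5 C6

First find concert pitch: the Bb trumpet sounds a major second below written, so F5 E4 F4 F5 D5 B5 sounds Eb5 D4 Eb4 Eb5 C5 A5.
Then write for A clarinet: it sounds a minor third below written, so the part must be a minor third above concert.
Eb5 → Gb5
D4 → F4
Eb4 → Gb4
Eb5 → Gb5
C5 → Eb5
A5 → C6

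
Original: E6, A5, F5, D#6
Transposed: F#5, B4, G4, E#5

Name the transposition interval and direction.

down a minor seventh

Take the first pair: E6 → F#5. E to F spans 7 letter names, so the interval is some kind of seventh.
F#5 to E6 is 10 semitones, which makes it a minor seventh; the second version is lower, so the direction is down.
Checking another pair — D#6 → E#5 — gives the same interval.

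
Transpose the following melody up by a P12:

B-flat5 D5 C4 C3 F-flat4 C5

A perfect twelfth up from Bb5 gives F7.
D5: a twelfth up reaches A, and 19 semitones makes it A6.
C4 up a perfect twelfth is G5.
A perfect twelfth up from C3 gives G4.
Fb4 up a perfect twelfth is Cb6.
A perfect twelfth up from C5 gives G6.

F7 A6 G5 G4 Cb6 G6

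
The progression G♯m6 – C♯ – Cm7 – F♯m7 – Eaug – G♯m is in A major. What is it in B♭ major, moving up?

Am6 D Dbm7 Gm7 Faug Am

A major up to B♭ major is a minor second; each chord root moves by that interval while the quality stays the same.
G♯m6: root G♯ up a minor second → A, giving Am6.
C♯: root C♯ up a minor second → D, giving D.
Cm7: root C up a minor second → Db, giving Dbm7.
F♯m7: root F♯ up a minor second → G, giving Gm7.
Eaug: root E up a minor second → F, giving Faug.
G♯m: root G♯ up a minor second → A, giving Am.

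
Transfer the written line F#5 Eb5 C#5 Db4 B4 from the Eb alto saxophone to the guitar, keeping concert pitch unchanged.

A5 Gb5 E5 Fb4 D5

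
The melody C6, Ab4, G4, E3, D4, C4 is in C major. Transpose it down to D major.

D5 Bb3 A3 F#2 E3 D3

C major to D major down is a minor seventh, so every note moves down by that interval.
C6 to D5
Ab4 to Bb3
G4 to A3
E3 to F#2
D4 to E3
C4 to D3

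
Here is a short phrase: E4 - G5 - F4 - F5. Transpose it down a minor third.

C#4 E5 D4 D5

E4 to C#4
G5 to E5
F4 to D4
F5 to D5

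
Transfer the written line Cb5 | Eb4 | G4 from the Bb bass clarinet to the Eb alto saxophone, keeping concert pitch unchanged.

First find concert pitch: the Bb bass clarinet sounds a major ninth below written, so Cb5 Eb4 G4 sounds Bbb3 Db3 F3.
Then write for Eb alto saxophone: it sounds a major sixth below written, so the part must be a major sixth above concert.
Bbb3 → Gb4
Db3 → Bb3
F3 → D4

Gb4 Bb3 D4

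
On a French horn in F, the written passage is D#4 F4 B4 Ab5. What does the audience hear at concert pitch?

Written C4 on the French horn in F sounds as F3, a perfect fifth lower; apply that shift to every note.
D#4 gives G#3
F4 gives Bb3
B4 gives E4
Ab5 gives Db5

G#3 Bb3 E4 Db5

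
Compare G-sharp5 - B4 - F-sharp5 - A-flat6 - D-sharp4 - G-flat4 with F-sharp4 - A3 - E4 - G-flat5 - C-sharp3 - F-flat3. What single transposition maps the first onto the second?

down a major ninth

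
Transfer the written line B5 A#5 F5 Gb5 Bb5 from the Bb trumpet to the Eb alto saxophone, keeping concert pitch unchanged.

First find concert pitch: the Bb trumpet sounds a major second below written, so B5 A#5 F5 Gb5 Bb5 sounds A5 G#5 Eb5 Fb5 Ab5.
Then write for Eb alto saxophone: it sounds a major sixth below written, so the part must be a major sixth above concert.
A5 → F#6
G#5 → E#6
Eb5 → C6
Fb5 → Db6
Ab5 → F6

F#6 E#6 C6 Db6 F6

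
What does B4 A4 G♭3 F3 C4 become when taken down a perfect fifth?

E4 D4 Cb3 Bb2 F3

A perfect fifth down from B4 gives E4.
A4: a fifth down reaches D, and 7 semitones makes it D4.
Gb3 down a perfect fifth is Cb3.
F3 down a perfect fifth is Bb2.
C4 down a perfect fifth is F3.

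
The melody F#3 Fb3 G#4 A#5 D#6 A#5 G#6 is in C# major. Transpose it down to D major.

From C# down to D is a major seventh; apply that to each pitch.
F#3 → G2
Fb3 → Gbb2
G#4 → A3
A#5 → B4
D#6 → E5
A#5 → B4
G#6 → A5

G2 Gbb2 A3 B4 E5 B4 A5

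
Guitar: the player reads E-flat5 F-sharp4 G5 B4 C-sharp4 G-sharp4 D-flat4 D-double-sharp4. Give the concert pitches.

The guitar sounds a perfect octave below written, so transpose each written note down a perfect octave.
Eb5 becomes Eb4
F#4 becomes F#3
G5 becomes G4
B4 becomes B3
C#4 becomes C#3
G#4 becomes G#3
Db4 becomes Db3
D##4 becomes D##3

Eb4 F#3 G4 B3 C#3 G#3 Db3 D##3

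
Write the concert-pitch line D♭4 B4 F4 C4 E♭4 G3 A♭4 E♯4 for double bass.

Written C4 sounds as C3 on the double bass, so concert pitches are written a perfect octave up.
Db4 becomes Db5
B4 becomes B5
F4 becomes F5
C4 becomes C5
Eb4 becomes Eb5
G3 becomes G4
Ab4 becomes Ab5
E#4 becomes E#5

Db5 B5 F5 C5 Eb5 G4 Ab5 E#5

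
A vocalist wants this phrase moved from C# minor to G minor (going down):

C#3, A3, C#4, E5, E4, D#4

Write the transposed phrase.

G2 Eb3 G3 Bb4 Bb3 A3

C# minor to G minor down is an augmented fourth, so every note moves down by that interval.
C#3 -> G2
A3 -> Eb3
C#4 -> G3
E5 -> Bb4
E4 -> Bb3
D#4 -> A3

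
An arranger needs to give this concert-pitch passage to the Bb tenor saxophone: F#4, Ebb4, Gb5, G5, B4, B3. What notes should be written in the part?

G#5 Fb5 Ab6 A6 C#6 C#5

The Bb tenor saxophone sounds a major ninth below written, so the written part must be a major ninth above concert — transpose each note up.
F#4 → G#5
Ebb4 → Fb5
Gb5 → Ab6
G5 → A6
B4 → C#6
B3 → C#5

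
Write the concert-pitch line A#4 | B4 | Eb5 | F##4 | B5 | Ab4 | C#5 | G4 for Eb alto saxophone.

Written C4 sounds as Eb3 on the Eb alto saxophone, so concert pitches are written a major sixth up.
A#4 to F##5
B4 to G#5
Eb5 to C6
F##4 to D##5
B5 to G#6
Ab4 to F5
C#5 to A#5
G4 to E5

F##5 G#5 C6 D##5 G#6 F5 A#5 E5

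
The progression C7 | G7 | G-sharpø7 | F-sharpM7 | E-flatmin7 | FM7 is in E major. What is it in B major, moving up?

G7 D7 D#ø7 C#M7 Bbmin7 CM7

E major up to B major is a perfect fifth; each chord root moves by that interval while the quality stays the same.
C7: root C up a perfect fifth → G, giving G7.
G7: root G up a perfect fifth → D, giving D7.
G-sharpø7: root G-sharp up a perfect fifth → D#, giving D#ø7.
F-sharpM7: root F-sharp up a perfect fifth → C#, giving C#M7.
E-flatmin7: root E-flat up a perfect fifth → Bb, giving Bbmin7.
FM7: root F up a perfect fifth → C, giving CM7.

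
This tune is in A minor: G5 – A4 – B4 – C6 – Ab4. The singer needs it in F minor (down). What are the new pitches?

Eb5 F4 G4 Ab5 Fb4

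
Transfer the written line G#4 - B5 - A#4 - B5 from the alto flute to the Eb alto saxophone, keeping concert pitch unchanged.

First find concert pitch: the alto flute sounds a perfect fourth below written, so G#4 B5 A#4 B5 sounds D#4 F#5 E#4 F#5.
Then write for Eb alto saxophone: it sounds a major sixth below written, so the part must be a major sixth above concert.
D#4 → B#4
F#5 → D#6
E#4 → C##5
F#5 → D#6

B#4 D#6 C##5 D#6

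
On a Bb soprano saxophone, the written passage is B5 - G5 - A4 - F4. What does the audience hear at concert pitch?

A5 F5 G4 Eb4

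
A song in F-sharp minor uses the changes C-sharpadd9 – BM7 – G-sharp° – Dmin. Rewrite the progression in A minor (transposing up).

Eadd9 DM7 B° Fmin

F-sharp minor up to A minor is a minor third; each chord root moves by that interval while the quality stays the same.
C-sharpadd9: root C-sharp up a minor third → E, giving Eadd9.
BM7: root B up a minor third → D, giving DM7.
G-sharp°: root G-sharp up a minor third → B, giving B°.
Dmin: root D up a minor third → F, giving Fmin.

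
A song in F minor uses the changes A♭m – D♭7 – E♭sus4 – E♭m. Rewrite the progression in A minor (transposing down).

F minor down to A minor is a minor sixth; each chord root moves by that interval while the quality stays the same.
A♭m: root A♭ down a minor sixth → C, giving Cm.
D♭7: root D♭ down a minor sixth → F, giving F7.
E♭sus4: root E♭ down a minor sixth → G, giving Gsus4.
E♭m: root E♭ down a minor sixth → G, giving Gm.

Cm F7 Gsus4 Gm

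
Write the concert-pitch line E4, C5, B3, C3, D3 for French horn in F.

B4 G5 F#4 G3 A3

The French horn in F sounds a perfect fifth below written, so the written part must be a perfect fifth above concert — transpose each note up.
E4 to B4
C5 to G5
B3 to F#4
C3 to G3
D3 to A3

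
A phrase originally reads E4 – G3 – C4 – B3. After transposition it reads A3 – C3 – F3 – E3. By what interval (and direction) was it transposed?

down a perfect fifth

From E4 to A3 is 5 letter names — a fifth of some quality.
A3 to E4 is 7 semitones, which makes it a perfect fifth; the second version is lower, so the direction is down.
Checking another pair — B3 → E3 — gives the same interval.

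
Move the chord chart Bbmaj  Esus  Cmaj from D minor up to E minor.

Cmaj F#sus Dmaj

D minor up to E minor is a major second; each chord root moves by that interval while the quality stays the same.
Bbmaj: root Bb up a major second → C, giving Cmaj.
Esus: root E up a major second → F#, giving F#sus.
Cmaj: root C up a major second → D, giving Dmaj.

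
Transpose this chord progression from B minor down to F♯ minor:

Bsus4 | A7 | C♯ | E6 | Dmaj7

F#sus4 E7 G# B6 Amaj7

B minor down to F♯ minor is a perfect fourth; each chord root moves by that interval while the quality stays the same.
Bsus4: root B down a perfect fourth → F#, giving F#sus4.
A7: root A down a perfect fourth → E, giving E7.
C♯: root C♯ down a perfect fourth → G#, giving G#.
E6: root E down a perfect fourth → B, giving B6.
Dmaj7: root D down a perfect fourth → A, giving Amaj7.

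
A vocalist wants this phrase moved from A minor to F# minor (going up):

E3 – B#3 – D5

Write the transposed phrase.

From A up to F# is a major sixth; apply that to each pitch.
E3 gives C#4
B#3 gives G##4
D5 gives B5

C#4 G##4 B5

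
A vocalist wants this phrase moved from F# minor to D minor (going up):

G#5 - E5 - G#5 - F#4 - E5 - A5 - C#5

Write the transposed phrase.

F# minor to D minor up is a minor sixth, so every note moves up by that interval.
G#5 → E6
E5 → C6
G#5 → E6
F#4 → D5
E5 → C6
A5 → F6
C#5 → A5

E6 C6 E6 D5 C6 F6 A5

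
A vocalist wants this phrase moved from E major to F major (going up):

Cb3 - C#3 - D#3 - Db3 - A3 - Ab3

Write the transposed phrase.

E major to F major up is a minor second, so every note moves up by that interval.
Cb3 → Dbb3
C#3 → D3
D#3 → E3
Db3 → Ebb3
A3 → Bb3
Ab3 → Bbb3

Dbb3 D3 E3 Ebb3 Bb3 Bbb3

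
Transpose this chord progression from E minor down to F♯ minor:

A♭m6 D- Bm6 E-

E minor down to F♯ minor is a minor seventh; each chord root moves by that interval while the quality stays the same.
A♭m6: root A♭ down a minor seventh → Bb, giving Bbm6.
D-: root D down a minor seventh → E, giving E-.
Bm6: root B down a minor seventh → C#, giving C#m6.
E-: root E down a minor seventh → F#, giving F#-.

Bbm6 E- C#m6 F#-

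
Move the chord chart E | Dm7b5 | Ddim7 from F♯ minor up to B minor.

A Gm7b5 Gdim7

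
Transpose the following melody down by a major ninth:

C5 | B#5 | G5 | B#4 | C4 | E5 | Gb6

Bb3 A#4 F4 A#3 Bb2 D4 Fb5

C5: a ninth down reaches B, and 14 semitones makes it Bb3.
B#5: a ninth down reaches A, and 14 semitones makes it A#4.
G5 down a major ninth is F4.
B#4: a ninth down reaches A, and 14 semitones makes it A#3.
C4: a ninth down reaches B, and 14 semitones makes it Bb2.
E5 down a major ninth is D4.
Gb6: a ninth down reaches F, and 14 semitones makes it Fb5.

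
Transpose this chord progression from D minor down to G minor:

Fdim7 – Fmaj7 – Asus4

Bbdim7 Bbmaj7 Dsus4

D minor down to G minor is a perfect fifth; each chord root moves by that interval while the quality stays the same.
Fdim7: root F down a perfect fifth → Bb, giving Bbdim7.
Fmaj7: root F down a perfect fifth → Bb, giving Bbmaj7.
Asus4: root A down a perfect fifth → D, giving Dsus4.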